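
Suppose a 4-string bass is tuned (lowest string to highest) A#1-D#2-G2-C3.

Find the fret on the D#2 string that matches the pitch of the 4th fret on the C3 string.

Fret 4 on C3 is MIDI 48 + 4 = 52 (E3). On the D#2 string (open MIDI 39), that pitch is 52 − 39 = fret 13.

13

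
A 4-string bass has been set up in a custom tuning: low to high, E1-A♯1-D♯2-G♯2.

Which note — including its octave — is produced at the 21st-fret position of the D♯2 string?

C4

The open D♯2 string plus 21 semitones: D#–E–F–F#–…–A#–B–C.
The walk passes from B into C 2 times, so the octave number goes from 2 to 4.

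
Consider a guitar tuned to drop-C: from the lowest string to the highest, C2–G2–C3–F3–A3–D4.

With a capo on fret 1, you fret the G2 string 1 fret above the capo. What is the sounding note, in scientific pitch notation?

A2

The capo raises the open G2 by 1 semitone to G#2; fretting 1 more gives G2 + 1 + 1 = G2 + 2 semitones = A2.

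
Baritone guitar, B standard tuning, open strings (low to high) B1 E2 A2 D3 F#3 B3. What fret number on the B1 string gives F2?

F2 is 6 semitones above the open B1 (B–C–C#–D–D#–E–F), so it sits at fret 6.

6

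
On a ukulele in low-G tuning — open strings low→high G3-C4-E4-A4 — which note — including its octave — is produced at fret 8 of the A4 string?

A4 is MIDI 69. Adding 8 gives 77, which is F5.

F5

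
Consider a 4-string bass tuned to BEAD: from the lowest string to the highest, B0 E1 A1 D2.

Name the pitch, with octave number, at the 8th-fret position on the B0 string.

G1

The open B0 string plus 8 semitones: B–C–C#–D–D#–E–F–F#–G.
The walk passes from B into C once, so the octave number goes from 0 to 1.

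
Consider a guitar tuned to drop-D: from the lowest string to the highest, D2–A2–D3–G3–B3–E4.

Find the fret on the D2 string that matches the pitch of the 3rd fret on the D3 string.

D3 at fret 3 is D3 + 3 semitones = F3.
The open D2 string is 12 semitones below the open D3, so the same pitch on the D2 string lies at fret 3 + 12 = 15.

15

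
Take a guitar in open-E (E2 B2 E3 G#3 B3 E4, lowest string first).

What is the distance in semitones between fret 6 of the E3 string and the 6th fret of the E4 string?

12 semitones

E3 at fret 6 → A#3 (MIDI 58); E4 at fret 6 → A#4 (MIDI 70).
58 − 70 = -12, so the two pitches are 12 semitones apart, with A#4 the higher.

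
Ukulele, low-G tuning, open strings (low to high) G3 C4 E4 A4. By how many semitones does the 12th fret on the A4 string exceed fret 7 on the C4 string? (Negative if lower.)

A4 at fret 12 → A5 (MIDI 81); C4 at fret 7 → G4 (MIDI 67).
81 − 67 = 14, so the two pitches are 14 semitones apart.

14 semitones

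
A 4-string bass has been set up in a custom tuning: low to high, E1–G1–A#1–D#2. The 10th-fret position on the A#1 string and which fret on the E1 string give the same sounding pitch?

A#1 at fret 10 is A#1 + 10 semitones = G#2.
The open E1 string is 6 semitones below the open A#1, so the same pitch on the E1 string lies at fret 10 + 6 = 16.

16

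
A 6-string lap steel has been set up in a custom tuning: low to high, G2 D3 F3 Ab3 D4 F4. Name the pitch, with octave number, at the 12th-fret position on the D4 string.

D5

The open D4 string plus 12 semitones: D–Eb–E–F–…–C–Db–D.
The walk passes from B into C once, so the octave number goes from 4 to 5.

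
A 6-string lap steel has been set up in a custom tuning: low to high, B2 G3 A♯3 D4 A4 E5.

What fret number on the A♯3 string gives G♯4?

G♯4 is 10 semitones above the open A♯3 (A#–B–C–C#–…–F#–G–G#), so it sits at fret 10.

10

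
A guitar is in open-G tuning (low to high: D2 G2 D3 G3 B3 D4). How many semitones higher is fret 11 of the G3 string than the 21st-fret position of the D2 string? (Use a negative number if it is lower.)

7 semitones

G3 at fret 11 → F#4 (MIDI 66); D2 at fret 21 → B3 (MIDI 59).
66 − 59 = 7, so the two pitches are 7 semitones apart.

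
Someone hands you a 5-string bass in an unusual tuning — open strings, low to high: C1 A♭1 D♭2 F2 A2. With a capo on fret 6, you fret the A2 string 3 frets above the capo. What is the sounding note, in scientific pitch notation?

The capo raises the open A2 by 6 semitones to E♭3; fretting 3 more gives A2 + 6 + 3 = A2 + 9 semitones = G♭3.

G♭3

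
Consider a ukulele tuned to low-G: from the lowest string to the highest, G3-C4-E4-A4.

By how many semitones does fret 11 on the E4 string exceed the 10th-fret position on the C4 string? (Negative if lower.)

E4 at fret 11 → D#5 (MIDI 75); C4 at fret 10 → A#4 (MIDI 70).
75 − 70 = 5, so the two pitches are 5 semitones apart.

5 semitones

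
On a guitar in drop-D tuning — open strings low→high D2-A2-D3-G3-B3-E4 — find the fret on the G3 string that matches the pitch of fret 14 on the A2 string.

Fret 14 on A2 is MIDI 45 + 14 = 59 (B3). On the G3 string (open MIDI 55), that pitch is 59 − 55 = fret 4.

4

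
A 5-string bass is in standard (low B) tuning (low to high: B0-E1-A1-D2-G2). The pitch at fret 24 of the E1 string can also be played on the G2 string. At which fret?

9

E1 at fret 24 is E1 + 24 semitones = E3.
The open G2 string is 15 semitones above the open E1, so the same pitch on the G2 string lies at fret 24 − 15 = 9.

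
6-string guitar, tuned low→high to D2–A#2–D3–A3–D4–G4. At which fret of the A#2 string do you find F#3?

8

F#3 is 8 semitones above the open A#2 (A#–B–C–C#–D–D#–E–F–F#), so it sits at fret 8.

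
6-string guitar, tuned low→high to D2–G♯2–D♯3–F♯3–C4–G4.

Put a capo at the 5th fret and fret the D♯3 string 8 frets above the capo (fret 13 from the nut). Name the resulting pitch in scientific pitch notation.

E4

The capo raises the open D♯3 by 5 semitones to G♯3; fretting 8 more gives D♯3 + 5 + 8 = D♯3 + 13 semitones = E4.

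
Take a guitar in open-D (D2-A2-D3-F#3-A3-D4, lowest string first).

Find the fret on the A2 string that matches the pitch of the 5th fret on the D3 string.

10

Fret 5 on D3 is MIDI 50 + 5 = 55 (G3). On the A2 string (open MIDI 45), that pitch is 55 − 45 = fret 10.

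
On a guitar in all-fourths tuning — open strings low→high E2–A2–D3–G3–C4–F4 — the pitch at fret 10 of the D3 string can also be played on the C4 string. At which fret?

0

D3 at fret 10 is D3 + 10 semitones = C4.
The open C4 string is 10 semitones above the open D3, so the same pitch on the C4 string lies at fret 10 − 10 = 0.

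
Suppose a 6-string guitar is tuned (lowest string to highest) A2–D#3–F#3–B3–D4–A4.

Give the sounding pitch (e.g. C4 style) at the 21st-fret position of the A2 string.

F#4

The open A2 string plus 21 semitones: A–A#–B–C–…–E–F–F#.
The walk passes from B into C 2 times, so the octave number goes from 2 to 4.
(Equivalently spelled Gb4.)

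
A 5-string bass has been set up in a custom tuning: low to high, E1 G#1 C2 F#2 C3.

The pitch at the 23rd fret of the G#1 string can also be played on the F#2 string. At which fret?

13

G#1 at fret 23 is G#1 + 23 semitones = G3.
The open F#2 string is 10 semitones above the open G#1, so the same pitch on the F#2 string lies at fret 23 − 10 = 13.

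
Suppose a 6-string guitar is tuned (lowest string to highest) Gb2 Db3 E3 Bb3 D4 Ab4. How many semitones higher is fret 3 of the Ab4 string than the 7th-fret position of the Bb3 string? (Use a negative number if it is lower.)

Ab4 at fret 3 → B4 (MIDI 71); Bb3 at fret 7 → F4 (MIDI 65).
71 − 65 = 6, so the two pitches are 6 semitones apart.

6 semitones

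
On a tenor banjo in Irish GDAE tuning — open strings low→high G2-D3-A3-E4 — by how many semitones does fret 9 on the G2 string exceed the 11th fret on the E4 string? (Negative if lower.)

-23 semitones

G2 at fret 9 → E3 (MIDI 52); E4 at fret 11 → D#5 (MIDI 75).
52 − 75 = -23, so the two pitches are 23 semitones apart.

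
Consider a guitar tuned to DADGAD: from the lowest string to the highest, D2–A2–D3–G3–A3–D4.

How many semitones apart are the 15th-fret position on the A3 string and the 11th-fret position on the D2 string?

23 semitones

A3 at fret 15 → C5 (MIDI 72); D2 at fret 11 → C#3 (MIDI 49).
72 − 49 = 23, so the two pitches are 23 semitones apart, with C5 the higher.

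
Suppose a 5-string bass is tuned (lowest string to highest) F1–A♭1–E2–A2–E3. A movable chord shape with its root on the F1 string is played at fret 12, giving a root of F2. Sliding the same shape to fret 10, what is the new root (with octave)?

E♭2

Moving from fret 12 to fret 10 shifts the root by -2 semitones.
F2 down 2 semitones is E♭2.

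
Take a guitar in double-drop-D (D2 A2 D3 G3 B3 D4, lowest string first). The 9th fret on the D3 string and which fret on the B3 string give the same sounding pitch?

D3 at fret 9 is D3 + 9 semitones = B3.
The open B3 string is 9 semitones above the open D3, so the same pitch on the B3 string lies at fret 9 − 9 = 0.

0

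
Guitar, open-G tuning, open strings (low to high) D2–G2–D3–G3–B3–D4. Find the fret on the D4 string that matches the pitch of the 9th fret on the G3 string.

Fret 9 on G3 is MIDI 55 + 9 = 64 (E4). On the D4 string (open MIDI 62), that pitch is 64 − 62 = fret 2.

2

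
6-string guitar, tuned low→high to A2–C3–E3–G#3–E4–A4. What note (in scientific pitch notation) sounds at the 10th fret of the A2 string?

G3

The open A2 string plus 10 semitones: A–A#–B–C–…–F–F#–G.
The walk passes from B into C once, so the octave number goes from 2 to 3.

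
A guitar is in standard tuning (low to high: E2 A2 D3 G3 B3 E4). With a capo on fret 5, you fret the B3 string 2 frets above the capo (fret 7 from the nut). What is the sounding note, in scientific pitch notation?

The capo raises the open B3 by 5 semitones to E4; fretting 2 more gives B3 + 5 + 2 = B3 + 7 semitones = F#4.
(Also written Gb.)

F#4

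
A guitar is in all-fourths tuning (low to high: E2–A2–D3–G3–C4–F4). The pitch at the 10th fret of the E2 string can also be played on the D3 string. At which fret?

Fret 10 on E2 is MIDI 40 + 10 = 50 (D3). On the D3 string (open MIDI 50), that pitch is 50 − 50 = fret 0.

0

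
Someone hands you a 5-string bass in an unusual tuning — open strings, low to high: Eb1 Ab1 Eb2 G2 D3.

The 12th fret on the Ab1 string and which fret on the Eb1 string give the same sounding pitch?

17

Ab1 at fret 12 is Ab1 + 12 semitones = Ab2.
The open Eb1 string is 5 semitones below the open Ab1, so the same pitch on the Eb1 string lies at fret 12 + 5 = 17.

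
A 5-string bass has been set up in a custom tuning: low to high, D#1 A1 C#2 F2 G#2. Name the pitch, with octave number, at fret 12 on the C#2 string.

Each fret is one semitone, so C#2 + 12 = C#3.
(Equivalently spelled Db3.)

C#3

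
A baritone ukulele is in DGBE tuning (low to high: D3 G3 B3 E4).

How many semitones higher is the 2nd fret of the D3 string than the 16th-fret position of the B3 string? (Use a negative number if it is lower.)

D3 at fret 2 → E3 (MIDI 52); B3 at fret 16 → D#5 (MIDI 75).
52 − 75 = -23, so the two pitches are 23 semitones apart.

-23 semitones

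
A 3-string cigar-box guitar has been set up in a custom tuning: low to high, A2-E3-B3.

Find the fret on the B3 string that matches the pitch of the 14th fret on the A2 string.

Fret 14 on A2 is MIDI 45 + 14 = 59 (B3). On the B3 string (open MIDI 59), that pitch is 59 − 59 = fret 0.

0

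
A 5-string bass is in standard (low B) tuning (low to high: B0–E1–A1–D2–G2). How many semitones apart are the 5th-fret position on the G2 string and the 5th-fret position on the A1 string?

10 semitones

G2 at fret 5 → C3 (MIDI 48); A1 at fret 5 → D2 (MIDI 38).
48 − 38 = 10, so the two pitches are 10 semitones apart, with C3 the higher.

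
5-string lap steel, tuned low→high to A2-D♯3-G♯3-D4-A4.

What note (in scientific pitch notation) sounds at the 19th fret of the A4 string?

E6

A4 is MIDI 69. Adding 19 gives 88, which is E6.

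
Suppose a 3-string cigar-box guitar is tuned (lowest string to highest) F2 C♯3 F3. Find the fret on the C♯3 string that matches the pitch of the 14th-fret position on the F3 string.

Fret 14 on F3 is MIDI 53 + 14 = 67 (G4). On the C♯3 string (open MIDI 49), that pitch is 67 − 49 = fret 18.

18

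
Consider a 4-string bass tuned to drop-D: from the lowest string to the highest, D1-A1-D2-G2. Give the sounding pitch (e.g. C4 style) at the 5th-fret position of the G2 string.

Each fret is one semitone, so G2 + 5 = C3.

C3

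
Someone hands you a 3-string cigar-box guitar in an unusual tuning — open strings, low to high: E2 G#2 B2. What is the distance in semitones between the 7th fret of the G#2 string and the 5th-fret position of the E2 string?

G#2 at fret 7 → D#3 (MIDI 51); E2 at fret 5 → A2 (MIDI 45).
51 − 45 = 6, so the two pitches are 6 semitones apart, with D#3 the higher.

6 semitones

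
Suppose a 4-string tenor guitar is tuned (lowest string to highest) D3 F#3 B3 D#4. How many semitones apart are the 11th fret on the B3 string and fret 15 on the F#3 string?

B3 at fret 11 → A#4 (MIDI 70); F#3 at fret 15 → A4 (MIDI 69).
70 − 69 = 1, so the two pitches are 1 semitone apart, with A#4 the higher.

1 semitone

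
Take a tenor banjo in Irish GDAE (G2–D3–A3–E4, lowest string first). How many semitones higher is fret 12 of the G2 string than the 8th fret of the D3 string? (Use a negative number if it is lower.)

G2 at fret 12 → G3 (MIDI 55); D3 at fret 8 → A#3 (MIDI 58).
55 − 58 = -3, so the two pitches are 3 semitones apart.

-3 semitones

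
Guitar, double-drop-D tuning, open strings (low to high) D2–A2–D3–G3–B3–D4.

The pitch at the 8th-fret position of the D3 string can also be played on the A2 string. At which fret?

Fret 8 on D3 is MIDI 50 + 8 = 58 (A♯3). On the A2 string (open MIDI 45), that pitch is 58 − 45 = fret 13.

13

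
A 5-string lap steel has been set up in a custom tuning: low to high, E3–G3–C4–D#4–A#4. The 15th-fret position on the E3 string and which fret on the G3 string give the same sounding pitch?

E3 at fret 15 is E3 + 15 semitones = G4.
The open G3 string is 3 semitones above the open E3, so the same pitch on the G3 string lies at fret 15 − 3 = 12.

12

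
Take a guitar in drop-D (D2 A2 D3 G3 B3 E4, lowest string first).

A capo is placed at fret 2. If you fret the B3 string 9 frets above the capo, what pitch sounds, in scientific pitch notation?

The capo raises the open B3 by 2 semitones to C#4; fretting 9 more gives B3 + 2 + 9 = B3 + 11 semitones = A#4.

A#4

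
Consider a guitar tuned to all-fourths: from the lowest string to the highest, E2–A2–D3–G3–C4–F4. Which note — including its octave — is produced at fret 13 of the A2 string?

Each fret is one semitone, so A2 + 13 = A#3.
(Equivalently spelled Bb3.)

A#3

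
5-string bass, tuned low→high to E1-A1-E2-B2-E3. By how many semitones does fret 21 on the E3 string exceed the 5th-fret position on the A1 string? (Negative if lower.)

35 semitones

E3 at fret 21 → D♭5 (MIDI 73); A1 at fret 5 → D2 (MIDI 38).
73 − 38 = 35, so the two pitches are 35 semitones apart.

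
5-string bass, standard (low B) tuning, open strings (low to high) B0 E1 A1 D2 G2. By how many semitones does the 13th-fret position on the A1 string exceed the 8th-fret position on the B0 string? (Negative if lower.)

A1 at fret 13 → A#2 (MIDI 46); B0 at fret 8 → G1 (MIDI 31).
46 − 31 = 15, so the two pitches are 15 semitones apart.

15 semitones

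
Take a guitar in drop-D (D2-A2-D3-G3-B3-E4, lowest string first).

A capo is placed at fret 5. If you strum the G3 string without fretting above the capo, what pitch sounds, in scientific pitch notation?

The capo raises the open G3 by 5 semitones to C4; fretting 0 more gives G3 + 5 + 0 = G3 + 5 semitones = C4.

C4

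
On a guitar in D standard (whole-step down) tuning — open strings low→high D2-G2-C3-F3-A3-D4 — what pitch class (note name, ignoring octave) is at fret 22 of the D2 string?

The open D2 string plus 22 semitones: D–D#–E–F–…–A#–B–C.

C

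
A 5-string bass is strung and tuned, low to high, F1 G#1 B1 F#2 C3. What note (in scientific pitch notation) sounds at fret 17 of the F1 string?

A#2

F1 is MIDI 29. Adding 17 gives 46, which is A#2.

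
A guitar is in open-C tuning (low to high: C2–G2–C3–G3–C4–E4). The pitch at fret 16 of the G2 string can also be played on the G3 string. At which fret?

Fret 16 on G2 is MIDI 43 + 16 = 59 (B3). On the G3 string (open MIDI 55), that pitch is 59 − 55 = fret 4.

4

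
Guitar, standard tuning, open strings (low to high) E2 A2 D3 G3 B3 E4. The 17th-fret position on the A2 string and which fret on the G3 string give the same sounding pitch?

Fret 17 on A2 is MIDI 45 + 17 = 62 (D4). On the G3 string (open MIDI 55), that pitch is 62 − 55 = fret 7.

7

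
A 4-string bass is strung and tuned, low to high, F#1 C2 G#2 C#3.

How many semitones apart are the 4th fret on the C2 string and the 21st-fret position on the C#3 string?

C2 at fret 4 → E2 (MIDI 40); C#3 at fret 21 → A#4 (MIDI 70).
40 − 70 = -30, so the two pitches are 30 semitones apart, with A#4 the higher.

30 semitones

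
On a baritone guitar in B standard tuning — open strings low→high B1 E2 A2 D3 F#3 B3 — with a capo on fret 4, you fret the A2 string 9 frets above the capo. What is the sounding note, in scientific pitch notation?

A#3

The capo raises the open A2 by 4 semitones to C#3; fretting 9 more gives A2 + 4 + 9 = A2 + 13 semitones = A#3.
(Also written Bb.)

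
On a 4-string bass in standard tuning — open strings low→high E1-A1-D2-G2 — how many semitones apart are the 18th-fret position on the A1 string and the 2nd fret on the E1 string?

21 semitones

A1 at fret 18 → D#3 (MIDI 51); E1 at fret 2 → F#1 (MIDI 30).
51 − 30 = 21, so the two pitches are 21 semitones apart, with D#3 the higher.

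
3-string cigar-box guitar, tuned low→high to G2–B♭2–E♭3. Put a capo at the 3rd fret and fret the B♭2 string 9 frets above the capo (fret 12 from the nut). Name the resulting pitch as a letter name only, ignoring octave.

The capo raises the open B♭2 by 3 semitones to D♭3; fretting 9 more gives B♭2 + 3 + 9 = B♭2 + 12 semitones, landing on B♭.

B♭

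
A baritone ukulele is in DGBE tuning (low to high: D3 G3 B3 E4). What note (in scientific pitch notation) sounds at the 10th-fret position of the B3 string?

B3 is MIDI 59. Adding 10 gives 69, which is A4.

A4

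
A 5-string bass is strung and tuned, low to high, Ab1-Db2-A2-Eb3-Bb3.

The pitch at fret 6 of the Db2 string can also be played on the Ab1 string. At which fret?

Db2 at fret 6 is Db2 + 6 semitones = G2.
The open Ab1 string is 5 semitones below the open Db2, so the same pitch on the Ab1 string lies at fret 6 + 5 = 11.

11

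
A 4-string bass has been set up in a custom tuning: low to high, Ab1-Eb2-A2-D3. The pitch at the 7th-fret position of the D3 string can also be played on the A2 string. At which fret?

12

Fret 7 on D3 is MIDI 50 + 7 = 57 (A3). On the A2 string (open MIDI 45), that pitch is 57 − 45 = fret 12.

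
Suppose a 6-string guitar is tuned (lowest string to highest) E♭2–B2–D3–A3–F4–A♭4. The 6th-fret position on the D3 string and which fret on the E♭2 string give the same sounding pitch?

D3 at fret 6 is D3 + 6 semitones = A♭3.
The open E♭2 string is 11 semitones below the open D3, so the same pitch on the E♭2 string lies at fret 6 + 11 = 17.

17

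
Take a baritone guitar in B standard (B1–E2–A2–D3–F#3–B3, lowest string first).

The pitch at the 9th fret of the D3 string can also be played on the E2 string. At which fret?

D3 at fret 9 is D3 + 9 semitones = B3.
The open E2 string is 10 semitones below the open D3, so the same pitch on the E2 string lies at fret 9 + 10 = 19.

19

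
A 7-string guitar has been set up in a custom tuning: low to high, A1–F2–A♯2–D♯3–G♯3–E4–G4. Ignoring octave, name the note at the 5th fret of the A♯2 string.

D♯

Each fret is one semitone, so A♯2 + 5 = D♯.
(Equivalently spelled E♭.)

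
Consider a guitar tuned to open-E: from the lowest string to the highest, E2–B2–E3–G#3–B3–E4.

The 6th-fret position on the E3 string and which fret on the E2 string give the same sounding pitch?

Fret 6 on E3 is MIDI 52 + 6 = 58 (A#3). On the E2 string (open MIDI 40), that pitch is 58 − 40 = fret 18.

18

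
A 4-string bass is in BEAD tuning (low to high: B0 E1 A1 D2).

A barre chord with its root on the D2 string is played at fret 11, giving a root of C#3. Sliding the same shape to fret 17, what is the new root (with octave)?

G3

Moving from fret 11 to fret 17 shifts the root by 6 semitones.
C#3 up 6 semitones is G3.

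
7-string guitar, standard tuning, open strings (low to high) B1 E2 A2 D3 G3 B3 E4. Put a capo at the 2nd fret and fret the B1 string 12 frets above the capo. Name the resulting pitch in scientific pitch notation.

The capo raises the open B1 by 2 semitones to C♯2; fretting 12 more gives B1 + 2 + 12 = B1 + 14 semitones = C♯3.

C♯3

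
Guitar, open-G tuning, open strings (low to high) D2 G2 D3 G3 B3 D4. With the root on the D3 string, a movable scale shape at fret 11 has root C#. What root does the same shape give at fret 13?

D#

Moving from fret 11 to fret 13 shifts the root by 2 semitones.
C# up 2 semitones is D#.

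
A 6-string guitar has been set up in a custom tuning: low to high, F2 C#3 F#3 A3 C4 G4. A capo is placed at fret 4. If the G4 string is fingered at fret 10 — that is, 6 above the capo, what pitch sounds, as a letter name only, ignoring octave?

F

The capo raises the open G4 by 4 semitones to B4; fretting 6 more gives G4 + 4 + 6 = G4 + 10 semitones, landing on F.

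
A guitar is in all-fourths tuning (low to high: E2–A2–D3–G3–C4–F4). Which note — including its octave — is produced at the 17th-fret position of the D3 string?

G4

Each fret is one semitone, so D3 + 17 = G4.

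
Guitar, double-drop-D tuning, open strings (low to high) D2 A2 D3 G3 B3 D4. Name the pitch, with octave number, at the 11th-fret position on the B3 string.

The open B3 string plus 11 semitones: B–C–C#–D–…–G#–A–A#.
The walk passes from B into C once, so the octave number goes from 3 to 4.
(Equivalently spelled Bb4.)

A#4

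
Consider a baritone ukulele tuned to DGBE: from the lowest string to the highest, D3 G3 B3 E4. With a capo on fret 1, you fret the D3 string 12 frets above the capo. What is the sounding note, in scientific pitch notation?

The capo raises the open D3 by 1 semitone to D#3; fretting 12 more gives D3 + 1 + 12 = D3 + 13 semitones = D#4.
(Also written Eb.)

D#4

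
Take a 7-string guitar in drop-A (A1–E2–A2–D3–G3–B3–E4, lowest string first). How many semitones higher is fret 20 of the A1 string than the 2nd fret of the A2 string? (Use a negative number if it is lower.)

6 semitones

A1 at fret 20 → F3 (MIDI 53); A2 at fret 2 → B2 (MIDI 47).
53 − 47 = 6, so the two pitches are 6 semitones apart.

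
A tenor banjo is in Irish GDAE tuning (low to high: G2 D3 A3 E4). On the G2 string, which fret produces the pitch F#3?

11

F#3 is 11 semitones above the open G2 (G–G#–A–A#–…–E–F–F#), so it sits at fret 11.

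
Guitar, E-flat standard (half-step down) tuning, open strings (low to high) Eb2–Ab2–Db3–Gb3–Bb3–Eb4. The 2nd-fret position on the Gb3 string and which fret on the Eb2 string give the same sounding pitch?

17

Gb3 at fret 2 is Gb3 + 2 semitones = Ab3.
The open Eb2 string is 15 semitones below the open Gb3, so the same pitch on the Eb2 string lies at fret 2 + 15 = 17.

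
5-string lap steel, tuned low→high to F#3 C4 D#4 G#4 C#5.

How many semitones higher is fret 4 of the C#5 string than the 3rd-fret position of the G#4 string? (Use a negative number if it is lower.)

C#5 at fret 4 → F5 (MIDI 77); G#4 at fret 3 → B4 (MIDI 71).
77 − 71 = 6, so the two pitches are 6 semitones apart.

6 semitones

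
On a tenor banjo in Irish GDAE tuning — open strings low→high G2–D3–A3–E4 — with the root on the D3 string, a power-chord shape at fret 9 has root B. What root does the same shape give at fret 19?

Moving from fret 9 to fret 19 shifts the root by 10 semitones.
B up 10 semitones is A.

A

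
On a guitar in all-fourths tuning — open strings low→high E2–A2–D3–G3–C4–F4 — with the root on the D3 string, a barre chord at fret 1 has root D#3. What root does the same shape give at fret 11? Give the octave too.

Moving from fret 1 to fret 11 shifts the root by 10 semitones.
D#3 up 10 semitones is C#4.

C#4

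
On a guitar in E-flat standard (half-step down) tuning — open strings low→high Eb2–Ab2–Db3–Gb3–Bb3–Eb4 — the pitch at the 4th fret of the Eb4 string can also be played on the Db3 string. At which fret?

Eb4 at fret 4 is Eb4 + 4 semitones = G4.
The open Db3 string is 14 semitones below the open Eb4, so the same pitch on the Db3 string lies at fret 4 + 14 = 18.

18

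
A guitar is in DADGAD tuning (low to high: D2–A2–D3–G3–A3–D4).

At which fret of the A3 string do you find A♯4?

13

A♯4 is 13 semitones above the open A3 (A–A#–B–C–…–G#–A–A#), so it sits at fret 13.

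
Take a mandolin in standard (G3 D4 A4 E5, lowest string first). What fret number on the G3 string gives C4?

C4 is 5 semitones above the open G3 (G–G#–A–A#–B–C), so it sits at fret 5.

5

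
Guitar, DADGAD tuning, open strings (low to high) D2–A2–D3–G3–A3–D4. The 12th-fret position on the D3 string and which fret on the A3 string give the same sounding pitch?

Fret 12 on D3 is MIDI 50 + 12 = 62 (D4). On the A3 string (open MIDI 57), that pitch is 62 − 57 = fret 5.

5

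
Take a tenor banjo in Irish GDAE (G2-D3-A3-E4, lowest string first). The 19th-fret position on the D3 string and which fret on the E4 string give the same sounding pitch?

Fret 19 on D3 is MIDI 50 + 19 = 69 (A4). On the E4 string (open MIDI 64), that pitch is 69 − 64 = fret 5.

5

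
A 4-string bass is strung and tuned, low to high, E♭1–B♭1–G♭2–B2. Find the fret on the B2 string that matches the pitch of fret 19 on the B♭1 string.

6

Fret 19 on B♭1 is MIDI 34 + 19 = 53 (F3). On the B2 string (open MIDI 47), that pitch is 53 − 47 = fret 6.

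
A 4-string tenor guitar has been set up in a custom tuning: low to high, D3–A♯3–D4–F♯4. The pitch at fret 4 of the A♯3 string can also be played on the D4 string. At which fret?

0

A♯3 at fret 4 is A♯3 + 4 semitones = D4.
The open D4 string is 4 semitones above the open A♯3, so the same pitch on the D4 string lies at fret 4 − 4 = 0.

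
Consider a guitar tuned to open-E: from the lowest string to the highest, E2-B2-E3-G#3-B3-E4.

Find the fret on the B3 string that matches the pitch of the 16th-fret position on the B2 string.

4

B2 at fret 16 is B2 + 16 semitones = D#4.
The open B3 string is 12 semitones above the open B2, so the same pitch on the B3 string lies at fret 16 − 12 = 4.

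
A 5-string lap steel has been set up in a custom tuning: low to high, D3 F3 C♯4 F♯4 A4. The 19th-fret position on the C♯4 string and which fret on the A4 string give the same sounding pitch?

Fret 19 on C♯4 is MIDI 61 + 19 = 80 (G♯5). On the A4 string (open MIDI 69), that pitch is 80 − 69 = fret 11.

11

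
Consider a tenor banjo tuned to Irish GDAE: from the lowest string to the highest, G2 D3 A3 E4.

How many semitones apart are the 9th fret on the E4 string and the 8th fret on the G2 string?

22 semitones

E4 at fret 9 → C♯5 (MIDI 73); G2 at fret 8 → D♯3 (MIDI 51).
73 − 51 = 22, so the two pitches are 22 semitones apart, with C♯5 the higher.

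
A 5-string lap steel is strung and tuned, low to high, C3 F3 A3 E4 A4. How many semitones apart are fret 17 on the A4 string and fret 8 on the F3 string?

25 semitones

A4 at fret 17 → D6 (MIDI 86); F3 at fret 8 → Db4 (MIDI 61).
86 − 61 = 25, so the two pitches are 25 semitones apart, with D6 the higher.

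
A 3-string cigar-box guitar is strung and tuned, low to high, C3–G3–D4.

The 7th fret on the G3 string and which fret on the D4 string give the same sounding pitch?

0

G3 at fret 7 is G3 + 7 semitones = D4.
The open D4 string is 7 semitones above the open G3, so the same pitch on the D4 string lies at fret 7 − 7 = 0.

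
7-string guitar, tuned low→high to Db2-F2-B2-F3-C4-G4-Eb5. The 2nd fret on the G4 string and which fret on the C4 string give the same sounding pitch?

9

G4 at fret 2 is G4 + 2 semitones = A4.
The open C4 string is 7 semitones below the open G4, so the same pitch on the C4 string lies at fret 2 + 7 = 9.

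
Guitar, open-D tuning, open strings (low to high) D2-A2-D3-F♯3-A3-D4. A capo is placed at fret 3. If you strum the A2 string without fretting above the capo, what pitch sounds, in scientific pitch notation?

C3

The capo raises the open A2 by 3 semitones to C3; fretting 0 more gives A2 + 3 + 0 = A2 + 3 semitones = C3.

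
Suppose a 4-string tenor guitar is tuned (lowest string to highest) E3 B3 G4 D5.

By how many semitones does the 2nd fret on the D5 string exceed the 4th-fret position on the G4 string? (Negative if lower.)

5 semitones

D5 at fret 2 → E5 (MIDI 76); G4 at fret 4 → B4 (MIDI 71).
76 − 71 = 5, so the two pitches are 5 semitones apart.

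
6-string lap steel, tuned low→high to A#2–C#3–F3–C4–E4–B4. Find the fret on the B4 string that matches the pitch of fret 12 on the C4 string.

Fret 12 on C4 is MIDI 60 + 12 = 72 (C5). On the B4 string (open MIDI 71), that pitch is 72 − 71 = fret 1.

1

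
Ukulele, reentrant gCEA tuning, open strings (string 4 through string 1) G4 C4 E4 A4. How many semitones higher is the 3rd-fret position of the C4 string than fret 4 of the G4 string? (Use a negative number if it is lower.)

C4 at fret 3 → D♯4 (MIDI 63); G4 at fret 4 → B4 (MIDI 71).
63 − 71 = -8, so the two pitches are 8 semitones apart.

-8 semitones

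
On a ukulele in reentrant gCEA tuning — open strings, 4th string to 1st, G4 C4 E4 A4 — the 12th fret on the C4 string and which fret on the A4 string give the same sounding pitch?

C4 at fret 12 is C4 + 12 semitones = C5.
The open A4 string is 9 semitones above the open C4, so the same pitch on the A4 string lies at fret 12 − 9 = 3.

3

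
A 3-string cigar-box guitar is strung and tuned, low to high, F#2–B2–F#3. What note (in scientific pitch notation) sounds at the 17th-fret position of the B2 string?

E4

The open B2 string plus 17 semitones: B–C–C#–D–…–D–D#–E.
The walk passes from B into C 2 times, so the octave number goes from 2 to 4.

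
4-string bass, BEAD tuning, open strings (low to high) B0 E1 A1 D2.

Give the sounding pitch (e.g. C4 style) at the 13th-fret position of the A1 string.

A♯2

Each fret is one semitone, so A1 + 13 = A♯2.
(Equivalently spelled B♭2.)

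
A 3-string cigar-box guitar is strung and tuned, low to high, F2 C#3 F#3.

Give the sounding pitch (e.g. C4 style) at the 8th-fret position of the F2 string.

The open F2 string plus 8 semitones: F–F#–G–G#–A–A#–B–C–C#.
The walk passes from B into C once, so the octave number goes from 2 to 3.

C#3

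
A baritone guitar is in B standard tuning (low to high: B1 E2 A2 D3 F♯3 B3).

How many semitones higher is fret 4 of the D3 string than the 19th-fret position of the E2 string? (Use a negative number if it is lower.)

-5 semitones

D3 at fret 4 → F♯3 (MIDI 54); E2 at fret 19 → B3 (MIDI 59).
54 − 59 = -5, so the two pitches are 5 semitones apart.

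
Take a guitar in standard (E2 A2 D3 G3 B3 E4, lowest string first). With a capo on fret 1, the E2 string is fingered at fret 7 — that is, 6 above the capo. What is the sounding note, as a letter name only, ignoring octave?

The capo raises the open E2 by 1 semitone to F2; fretting 6 more gives E2 + 1 + 6 = E2 + 7 semitones, landing on B.

B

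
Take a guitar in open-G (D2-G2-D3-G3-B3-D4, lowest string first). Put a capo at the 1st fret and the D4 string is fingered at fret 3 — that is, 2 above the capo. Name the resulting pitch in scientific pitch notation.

F4

The capo raises the open D4 by 1 semitone to D#4; fretting 2 more gives D4 + 1 + 2 = D4 + 3 semitones = F4.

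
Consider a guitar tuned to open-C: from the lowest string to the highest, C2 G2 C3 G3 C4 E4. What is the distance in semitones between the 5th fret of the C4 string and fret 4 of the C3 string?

C4 at fret 5 → F4 (MIDI 65); C3 at fret 4 → E3 (MIDI 52).
65 − 52 = 13, so the two pitches are 13 semitones apart, with F4 the higher.

13 semitones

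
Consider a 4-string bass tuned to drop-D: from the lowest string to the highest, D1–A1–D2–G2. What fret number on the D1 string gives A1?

A1 is 7 semitones above the open D1 (D–D#–E–F–F#–G–G#–A), so it sits at fret 7.

7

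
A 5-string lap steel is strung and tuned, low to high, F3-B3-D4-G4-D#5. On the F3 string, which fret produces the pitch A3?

4

A3 is 4 semitones above the open F3 (F–F#–G–G#–A), so it sits at fret 4.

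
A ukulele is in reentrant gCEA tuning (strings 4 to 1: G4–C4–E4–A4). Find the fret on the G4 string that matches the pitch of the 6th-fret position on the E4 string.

3

E4 at fret 6 is E4 + 6 semitones = A#4.
The open G4 string is 3 semitones above the open E4, so the same pitch on the G4 string lies at fret 6 − 3 = 3.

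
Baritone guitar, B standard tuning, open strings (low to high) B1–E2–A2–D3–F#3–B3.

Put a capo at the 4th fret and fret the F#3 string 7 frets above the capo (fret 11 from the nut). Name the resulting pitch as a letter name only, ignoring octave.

The capo raises the open F#3 by 4 semitones to A#3; fretting 7 more gives F#3 + 4 + 7 = F#3 + 11 semitones, landing on F.

F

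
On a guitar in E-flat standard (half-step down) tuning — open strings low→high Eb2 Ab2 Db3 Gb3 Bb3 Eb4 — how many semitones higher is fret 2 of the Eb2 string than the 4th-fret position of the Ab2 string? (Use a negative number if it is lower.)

-7 semitones

Eb2 at fret 2 → F2 (MIDI 41); Ab2 at fret 4 → C3 (MIDI 48).
41 − 48 = -7, so the two pitches are 7 semitones apart.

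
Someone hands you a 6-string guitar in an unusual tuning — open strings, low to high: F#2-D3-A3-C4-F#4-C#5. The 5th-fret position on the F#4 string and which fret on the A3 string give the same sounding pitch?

F#4 at fret 5 is F#4 + 5 semitones = B4.
The open A3 string is 9 semitones below the open F#4, so the same pitch on the A3 string lies at fret 5 + 9 = 14.

14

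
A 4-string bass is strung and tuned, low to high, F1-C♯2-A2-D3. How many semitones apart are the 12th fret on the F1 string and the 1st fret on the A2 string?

5 semitones

F1 at fret 12 → F2 (MIDI 41); A2 at fret 1 → A♯2 (MIDI 46).
41 − 46 = -5, so the two pitches are 5 semitones apart, with A♯2 the higher.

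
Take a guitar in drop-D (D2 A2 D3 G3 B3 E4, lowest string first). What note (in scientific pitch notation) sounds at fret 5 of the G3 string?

C4

The open G3 string plus 5 semitones: G–G#–A–A#–B–C.
The walk passes from B into C once, so the octave number goes from 3 to 4.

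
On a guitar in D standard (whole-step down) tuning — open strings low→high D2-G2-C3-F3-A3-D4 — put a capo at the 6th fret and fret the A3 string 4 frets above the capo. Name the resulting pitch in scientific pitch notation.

The capo raises the open A3 by 6 semitones to D♯4; fretting 4 more gives A3 + 6 + 4 = A3 + 10 semitones = G4.

G4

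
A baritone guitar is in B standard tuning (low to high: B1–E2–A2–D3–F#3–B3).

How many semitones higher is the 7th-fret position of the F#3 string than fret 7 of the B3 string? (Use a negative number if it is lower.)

-5 semitones

F#3 at fret 7 → C#4 (MIDI 61); B3 at fret 7 → F#4 (MIDI 66).
61 − 66 = -5, so the two pitches are 5 semitones apart.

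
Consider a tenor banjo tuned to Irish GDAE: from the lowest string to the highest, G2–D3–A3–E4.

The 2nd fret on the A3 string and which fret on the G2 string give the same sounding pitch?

Fret 2 on A3 is MIDI 57 + 2 = 59 (B3). On the G2 string (open MIDI 43), that pitch is 59 − 43 = fret 16.

16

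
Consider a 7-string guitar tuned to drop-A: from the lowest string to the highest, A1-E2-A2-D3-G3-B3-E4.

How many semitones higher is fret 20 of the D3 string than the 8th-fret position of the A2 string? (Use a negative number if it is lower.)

D3 at fret 20 → A♯4 (MIDI 70); A2 at fret 8 → F3 (MIDI 53).
70 − 53 = 17, so the two pitches are 17 semitones apart.

17 semitones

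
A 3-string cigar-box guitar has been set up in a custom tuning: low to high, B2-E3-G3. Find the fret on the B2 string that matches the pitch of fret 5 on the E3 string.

E3 at fret 5 is E3 + 5 semitones = A3.
The open B2 string is 5 semitones below the open E3, so the same pitch on the B2 string lies at fret 5 + 5 = 10.

10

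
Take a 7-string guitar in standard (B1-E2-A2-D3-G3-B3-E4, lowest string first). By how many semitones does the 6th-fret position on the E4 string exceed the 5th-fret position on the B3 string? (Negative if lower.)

E4 at fret 6 → A♯4 (MIDI 70); B3 at fret 5 → E4 (MIDI 64).
70 − 64 = 6, so the two pitches are 6 semitones apart.

6 semitones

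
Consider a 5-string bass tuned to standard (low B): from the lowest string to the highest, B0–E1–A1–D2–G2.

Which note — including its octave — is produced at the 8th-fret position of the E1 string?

Each fret is one semitone, so E1 + 8 = C2.

C2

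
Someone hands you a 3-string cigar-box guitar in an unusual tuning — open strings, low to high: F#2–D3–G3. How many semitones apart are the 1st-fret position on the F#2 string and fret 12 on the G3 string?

F#2 at fret 1 → G2 (MIDI 43); G3 at fret 12 → G4 (MIDI 67).
43 − 67 = -24, so the two pitches are 24 semitones apart, with G4 the higher.

24 semitones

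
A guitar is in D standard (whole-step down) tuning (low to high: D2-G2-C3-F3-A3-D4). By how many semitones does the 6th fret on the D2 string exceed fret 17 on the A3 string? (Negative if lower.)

-30 semitones

D2 at fret 6 → G♯2 (MIDI 44); A3 at fret 17 → D5 (MIDI 74).
44 − 74 = -30, so the two pitches are 30 semitones apart.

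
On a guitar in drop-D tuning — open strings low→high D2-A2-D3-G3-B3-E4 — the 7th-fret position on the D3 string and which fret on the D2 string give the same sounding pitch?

19

D3 at fret 7 is D3 + 7 semitones = A3.
The open D2 string is 12 semitones below the open D3, so the same pitch on the D2 string lies at fret 7 + 12 = 19.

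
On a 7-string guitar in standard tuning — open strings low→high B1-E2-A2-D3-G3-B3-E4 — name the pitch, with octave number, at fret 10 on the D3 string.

Each fret is one semitone, so D3 + 10 = C4.

C4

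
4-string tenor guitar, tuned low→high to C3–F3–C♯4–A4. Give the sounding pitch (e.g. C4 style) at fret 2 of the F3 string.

F3 is MIDI 53. Adding 2 gives 55, which is G3.

G3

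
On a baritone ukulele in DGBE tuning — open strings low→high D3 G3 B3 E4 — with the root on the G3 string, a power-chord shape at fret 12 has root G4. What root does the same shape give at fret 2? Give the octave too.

Moving from fret 12 to fret 2 shifts the root by -10 semitones.
G4 down 10 semitones is A3.

A3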